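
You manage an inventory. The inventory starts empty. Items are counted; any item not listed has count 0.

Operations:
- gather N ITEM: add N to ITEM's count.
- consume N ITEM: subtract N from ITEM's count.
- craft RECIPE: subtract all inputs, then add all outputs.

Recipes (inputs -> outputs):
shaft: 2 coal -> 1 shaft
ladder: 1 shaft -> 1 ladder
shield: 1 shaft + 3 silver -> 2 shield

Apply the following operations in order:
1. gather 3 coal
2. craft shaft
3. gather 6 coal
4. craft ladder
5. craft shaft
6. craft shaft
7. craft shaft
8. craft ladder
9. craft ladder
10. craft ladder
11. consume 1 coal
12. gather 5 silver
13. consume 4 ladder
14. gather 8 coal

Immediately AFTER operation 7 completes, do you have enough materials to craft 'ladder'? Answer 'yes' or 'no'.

After 1 (gather 3 coal): coal=3
After 2 (craft shaft): coal=1 shaft=1
After 3 (gather 6 coal): coal=7 shaft=1
After 4 (craft ladder): coal=7 ladder=1
After 5 (craft shaft): coal=5 ladder=1 shaft=1
After 6 (craft shaft): coal=3 ladder=1 shaft=2
After 7 (craft shaft): coal=1 ladder=1 shaft=3

Answer: yes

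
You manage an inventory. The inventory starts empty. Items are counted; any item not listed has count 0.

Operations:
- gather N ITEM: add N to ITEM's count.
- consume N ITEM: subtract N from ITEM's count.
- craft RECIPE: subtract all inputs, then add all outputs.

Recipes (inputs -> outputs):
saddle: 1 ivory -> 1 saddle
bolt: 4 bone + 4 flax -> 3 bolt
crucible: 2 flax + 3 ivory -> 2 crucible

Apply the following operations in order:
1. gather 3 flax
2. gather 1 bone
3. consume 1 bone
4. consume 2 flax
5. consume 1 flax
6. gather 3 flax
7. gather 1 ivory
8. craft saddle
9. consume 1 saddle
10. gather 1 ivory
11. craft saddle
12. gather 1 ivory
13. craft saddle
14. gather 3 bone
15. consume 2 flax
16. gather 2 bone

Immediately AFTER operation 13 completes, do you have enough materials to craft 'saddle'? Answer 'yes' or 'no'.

Answer: no

Derivation:
After 1 (gather 3 flax): flax=3
After 2 (gather 1 bone): bone=1 flax=3
After 3 (consume 1 bone): flax=3
After 4 (consume 2 flax): flax=1
After 5 (consume 1 flax): (empty)
After 6 (gather 3 flax): flax=3
After 7 (gather 1 ivory): flax=3 ivory=1
After 8 (craft saddle): flax=3 saddle=1
After 9 (consume 1 saddle): flax=3
After 10 (gather 1 ivory): flax=3 ivory=1
After 11 (craft saddle): flax=3 saddle=1
After 12 (gather 1 ivory): flax=3 ivory=1 saddle=1
After 13 (craft saddle): flax=3 saddle=2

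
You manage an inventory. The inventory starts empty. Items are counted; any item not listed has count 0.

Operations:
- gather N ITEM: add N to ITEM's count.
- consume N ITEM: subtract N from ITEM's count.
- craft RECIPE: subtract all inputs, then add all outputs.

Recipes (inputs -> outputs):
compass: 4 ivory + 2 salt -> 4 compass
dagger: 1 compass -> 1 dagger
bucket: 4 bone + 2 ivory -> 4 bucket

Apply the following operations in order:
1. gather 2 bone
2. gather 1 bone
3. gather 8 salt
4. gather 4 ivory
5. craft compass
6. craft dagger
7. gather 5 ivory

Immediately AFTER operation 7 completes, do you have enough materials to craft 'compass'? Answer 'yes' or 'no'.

Answer: yes

Derivation:
After 1 (gather 2 bone): bone=2
After 2 (gather 1 bone): bone=3
After 3 (gather 8 salt): bone=3 salt=8
After 4 (gather 4 ivory): bone=3 ivory=4 salt=8
After 5 (craft compass): bone=3 compass=4 salt=6
After 6 (craft dagger): bone=3 compass=3 dagger=1 salt=6
After 7 (gather 5 ivory): bone=3 compass=3 dagger=1 ivory=5 salt=6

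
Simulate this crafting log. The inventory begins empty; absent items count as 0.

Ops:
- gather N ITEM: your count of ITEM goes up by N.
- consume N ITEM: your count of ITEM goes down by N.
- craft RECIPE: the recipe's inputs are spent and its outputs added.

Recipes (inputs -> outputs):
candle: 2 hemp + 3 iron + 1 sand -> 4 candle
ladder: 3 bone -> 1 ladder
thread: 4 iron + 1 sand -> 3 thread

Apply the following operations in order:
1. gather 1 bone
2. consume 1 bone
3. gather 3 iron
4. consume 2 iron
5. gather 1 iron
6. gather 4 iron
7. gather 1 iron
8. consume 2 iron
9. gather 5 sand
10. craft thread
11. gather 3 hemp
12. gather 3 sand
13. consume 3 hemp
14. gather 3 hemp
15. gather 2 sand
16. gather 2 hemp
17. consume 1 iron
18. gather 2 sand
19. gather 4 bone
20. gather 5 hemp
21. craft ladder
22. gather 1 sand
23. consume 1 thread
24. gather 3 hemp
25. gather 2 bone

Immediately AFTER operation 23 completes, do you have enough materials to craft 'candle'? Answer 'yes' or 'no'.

After 1 (gather 1 bone): bone=1
After 2 (consume 1 bone): (empty)
After 3 (gather 3 iron): iron=3
After 4 (consume 2 iron): iron=1
After 5 (gather 1 iron): iron=2
After 6 (gather 4 iron): iron=6
After 7 (gather 1 iron): iron=7
After 8 (consume 2 iron): iron=5
After 9 (gather 5 sand): iron=5 sand=5
After 10 (craft thread): iron=1 sand=4 thread=3
After 11 (gather 3 hemp): hemp=3 iron=1 sand=4 thread=3
After 12 (gather 3 sand): hemp=3 iron=1 sand=7 thread=3
After 13 (consume 3 hemp): iron=1 sand=7 thread=3
After 14 (gather 3 hemp): hemp=3 iron=1 sand=7 thread=3
After 15 (gather 2 sand): hemp=3 iron=1 sand=9 thread=3
After 16 (gather 2 hemp): hemp=5 iron=1 sand=9 thread=3
After 17 (consume 1 iron): hemp=5 sand=9 thread=3
After 18 (gather 2 sand): hemp=5 sand=11 thread=3
After 19 (gather 4 bone): bone=4 hemp=5 sand=11 thread=3
After 20 (gather 5 hemp): bone=4 hemp=10 sand=11 thread=3
After 21 (craft ladder): bone=1 hemp=10 ladder=1 sand=11 thread=3
After 22 (gather 1 sand): bone=1 hemp=10 ladder=1 sand=12 thread=3
After 23 (consume 1 thread): bone=1 hemp=10 ladder=1 sand=12 thread=2

Answer: no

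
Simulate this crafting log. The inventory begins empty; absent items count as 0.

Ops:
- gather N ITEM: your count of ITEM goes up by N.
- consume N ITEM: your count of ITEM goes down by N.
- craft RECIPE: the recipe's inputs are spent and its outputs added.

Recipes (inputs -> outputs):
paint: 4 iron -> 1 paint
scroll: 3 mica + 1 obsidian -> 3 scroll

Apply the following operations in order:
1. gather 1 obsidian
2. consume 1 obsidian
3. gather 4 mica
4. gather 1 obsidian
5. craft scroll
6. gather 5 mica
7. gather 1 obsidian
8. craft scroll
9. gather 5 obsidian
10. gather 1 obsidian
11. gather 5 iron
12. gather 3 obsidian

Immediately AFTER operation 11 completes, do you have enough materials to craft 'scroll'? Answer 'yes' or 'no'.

Answer: yes

Derivation:
After 1 (gather 1 obsidian): obsidian=1
After 2 (consume 1 obsidian): (empty)
After 3 (gather 4 mica): mica=4
After 4 (gather 1 obsidian): mica=4 obsidian=1
After 5 (craft scroll): mica=1 scroll=3
After 6 (gather 5 mica): mica=6 scroll=3
After 7 (gather 1 obsidian): mica=6 obsidian=1 scroll=3
After 8 (craft scroll): mica=3 scroll=6
After 9 (gather 5 obsidian): mica=3 obsidian=5 scroll=6
After 10 (gather 1 obsidian): mica=3 obsidian=6 scroll=6
After 11 (gather 5 iron): iron=5 mica=3 obsidian=6 scroll=6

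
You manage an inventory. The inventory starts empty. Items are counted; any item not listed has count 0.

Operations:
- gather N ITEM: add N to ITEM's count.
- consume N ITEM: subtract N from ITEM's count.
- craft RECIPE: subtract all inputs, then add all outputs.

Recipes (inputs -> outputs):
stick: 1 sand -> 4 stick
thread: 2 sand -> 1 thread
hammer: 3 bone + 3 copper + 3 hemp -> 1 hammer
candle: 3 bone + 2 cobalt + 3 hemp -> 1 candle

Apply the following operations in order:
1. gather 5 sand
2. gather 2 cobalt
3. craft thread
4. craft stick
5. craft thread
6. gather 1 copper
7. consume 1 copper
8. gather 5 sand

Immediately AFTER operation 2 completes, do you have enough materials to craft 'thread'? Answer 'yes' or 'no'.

Answer: yes

Derivation:
After 1 (gather 5 sand): sand=5
After 2 (gather 2 cobalt): cobalt=2 sand=5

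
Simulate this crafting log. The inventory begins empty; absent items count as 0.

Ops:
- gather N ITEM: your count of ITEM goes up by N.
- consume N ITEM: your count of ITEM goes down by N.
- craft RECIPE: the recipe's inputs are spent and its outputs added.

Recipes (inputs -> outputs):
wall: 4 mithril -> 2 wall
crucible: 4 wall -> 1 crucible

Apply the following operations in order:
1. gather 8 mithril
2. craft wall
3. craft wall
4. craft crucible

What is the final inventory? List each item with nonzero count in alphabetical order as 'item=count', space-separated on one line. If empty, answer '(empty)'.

Answer: crucible=1

Derivation:
After 1 (gather 8 mithril): mithril=8
After 2 (craft wall): mithril=4 wall=2
After 3 (craft wall): wall=4
After 4 (craft crucible): crucible=1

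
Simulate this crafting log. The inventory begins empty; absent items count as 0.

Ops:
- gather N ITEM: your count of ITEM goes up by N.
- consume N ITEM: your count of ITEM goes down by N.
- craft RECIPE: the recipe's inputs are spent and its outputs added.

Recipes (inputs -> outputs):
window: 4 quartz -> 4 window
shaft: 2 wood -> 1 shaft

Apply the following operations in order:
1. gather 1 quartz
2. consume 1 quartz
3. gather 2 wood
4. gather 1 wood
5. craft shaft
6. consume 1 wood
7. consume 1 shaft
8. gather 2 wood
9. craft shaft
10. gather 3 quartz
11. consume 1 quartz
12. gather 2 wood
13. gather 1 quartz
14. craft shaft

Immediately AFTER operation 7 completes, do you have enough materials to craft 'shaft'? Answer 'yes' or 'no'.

After 1 (gather 1 quartz): quartz=1
After 2 (consume 1 quartz): (empty)
After 3 (gather 2 wood): wood=2
After 4 (gather 1 wood): wood=3
After 5 (craft shaft): shaft=1 wood=1
After 6 (consume 1 wood): shaft=1
After 7 (consume 1 shaft): (empty)

Answer: no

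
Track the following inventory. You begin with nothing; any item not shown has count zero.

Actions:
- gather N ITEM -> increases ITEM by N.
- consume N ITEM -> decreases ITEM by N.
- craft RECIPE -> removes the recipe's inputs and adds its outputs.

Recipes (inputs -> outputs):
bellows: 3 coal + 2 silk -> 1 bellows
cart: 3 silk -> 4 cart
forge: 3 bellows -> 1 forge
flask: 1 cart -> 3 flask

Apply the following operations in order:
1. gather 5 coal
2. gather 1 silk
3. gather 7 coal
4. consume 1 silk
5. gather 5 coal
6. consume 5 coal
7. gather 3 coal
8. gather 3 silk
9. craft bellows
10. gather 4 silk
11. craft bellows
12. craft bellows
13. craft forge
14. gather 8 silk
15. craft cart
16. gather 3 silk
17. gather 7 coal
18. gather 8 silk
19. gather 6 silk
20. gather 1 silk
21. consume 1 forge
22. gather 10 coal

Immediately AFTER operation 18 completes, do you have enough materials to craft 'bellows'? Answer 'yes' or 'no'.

After 1 (gather 5 coal): coal=5
After 2 (gather 1 silk): coal=5 silk=1
After 3 (gather 7 coal): coal=12 silk=1
After 4 (consume 1 silk): coal=12
After 5 (gather 5 coal): coal=17
After 6 (consume 5 coal): coal=12
After 7 (gather 3 coal): coal=15
After 8 (gather 3 silk): coal=15 silk=3
After 9 (craft bellows): bellows=1 coal=12 silk=1
After 10 (gather 4 silk): bellows=1 coal=12 silk=5
After 11 (craft bellows): bellows=2 coal=9 silk=3
After 12 (craft bellows): bellows=3 coal=6 silk=1
After 13 (craft forge): coal=6 forge=1 silk=1
After 14 (gather 8 silk): coal=6 forge=1 silk=9
After 15 (craft cart): cart=4 coal=6 forge=1 silk=6
After 16 (gather 3 silk): cart=4 coal=6 forge=1 silk=9
After 17 (gather 7 coal): cart=4 coal=13 forge=1 silk=9
After 18 (gather 8 silk): cart=4 coal=13 forge=1 silk=17

Answer: yes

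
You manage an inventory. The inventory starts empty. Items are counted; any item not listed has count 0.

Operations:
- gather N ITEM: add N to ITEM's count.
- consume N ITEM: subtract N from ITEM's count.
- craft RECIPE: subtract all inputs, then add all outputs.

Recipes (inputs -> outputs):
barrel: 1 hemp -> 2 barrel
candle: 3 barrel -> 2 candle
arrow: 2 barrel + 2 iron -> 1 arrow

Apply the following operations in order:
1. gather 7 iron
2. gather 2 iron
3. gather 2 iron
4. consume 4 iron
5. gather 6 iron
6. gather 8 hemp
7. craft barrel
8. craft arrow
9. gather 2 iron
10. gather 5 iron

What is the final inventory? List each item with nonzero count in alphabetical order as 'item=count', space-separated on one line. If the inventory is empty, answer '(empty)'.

Answer: arrow=1 hemp=7 iron=18

Derivation:
After 1 (gather 7 iron): iron=7
After 2 (gather 2 iron): iron=9
After 3 (gather 2 iron): iron=11
After 4 (consume 4 iron): iron=7
After 5 (gather 6 iron): iron=13
After 6 (gather 8 hemp): hemp=8 iron=13
After 7 (craft barrel): barrel=2 hemp=7 iron=13
After 8 (craft arrow): arrow=1 hemp=7 iron=11
After 9 (gather 2 iron): arrow=1 hemp=7 iron=13
After 10 (gather 5 iron): arrow=1 hemp=7 iron=18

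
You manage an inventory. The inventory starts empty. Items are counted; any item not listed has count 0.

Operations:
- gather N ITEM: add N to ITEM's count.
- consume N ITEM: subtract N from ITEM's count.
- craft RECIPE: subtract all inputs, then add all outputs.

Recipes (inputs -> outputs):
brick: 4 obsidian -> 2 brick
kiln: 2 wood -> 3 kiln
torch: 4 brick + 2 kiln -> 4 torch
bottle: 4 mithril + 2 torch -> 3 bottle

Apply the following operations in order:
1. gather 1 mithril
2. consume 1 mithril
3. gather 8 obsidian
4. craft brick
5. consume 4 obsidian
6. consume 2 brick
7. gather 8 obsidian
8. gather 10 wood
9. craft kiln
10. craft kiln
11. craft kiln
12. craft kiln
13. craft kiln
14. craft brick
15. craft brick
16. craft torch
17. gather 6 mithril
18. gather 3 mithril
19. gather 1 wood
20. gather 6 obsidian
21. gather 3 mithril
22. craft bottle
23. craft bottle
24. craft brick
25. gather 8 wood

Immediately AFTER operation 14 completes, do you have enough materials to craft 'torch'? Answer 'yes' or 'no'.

Answer: no

Derivation:
After 1 (gather 1 mithril): mithril=1
After 2 (consume 1 mithril): (empty)
After 3 (gather 8 obsidian): obsidian=8
After 4 (craft brick): brick=2 obsidian=4
After 5 (consume 4 obsidian): brick=2
After 6 (consume 2 brick): (empty)
After 7 (gather 8 obsidian): obsidian=8
After 8 (gather 10 wood): obsidian=8 wood=10
After 9 (craft kiln): kiln=3 obsidian=8 wood=8
After 10 (craft kiln): kiln=6 obsidian=8 wood=6
After 11 (craft kiln): kiln=9 obsidian=8 wood=4
After 12 (craft kiln): kiln=12 obsidian=8 wood=2
After 13 (craft kiln): kiln=15 obsidian=8
After 14 (craft brick): brick=2 kiln=15 obsidian=4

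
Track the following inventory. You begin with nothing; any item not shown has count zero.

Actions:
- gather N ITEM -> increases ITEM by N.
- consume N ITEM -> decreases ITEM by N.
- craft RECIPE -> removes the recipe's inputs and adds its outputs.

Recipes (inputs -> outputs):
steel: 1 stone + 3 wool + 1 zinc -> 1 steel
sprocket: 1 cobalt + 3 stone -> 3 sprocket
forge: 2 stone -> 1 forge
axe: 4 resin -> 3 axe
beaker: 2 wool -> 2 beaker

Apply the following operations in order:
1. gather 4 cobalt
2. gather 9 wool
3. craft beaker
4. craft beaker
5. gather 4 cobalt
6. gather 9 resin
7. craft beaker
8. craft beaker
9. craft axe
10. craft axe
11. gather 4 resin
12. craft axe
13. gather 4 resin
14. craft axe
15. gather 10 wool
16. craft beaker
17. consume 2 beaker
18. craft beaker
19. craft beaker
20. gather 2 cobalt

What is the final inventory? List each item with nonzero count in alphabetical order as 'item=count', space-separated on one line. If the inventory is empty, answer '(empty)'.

Answer: axe=12 beaker=12 cobalt=10 resin=1 wool=5

Derivation:
After 1 (gather 4 cobalt): cobalt=4
After 2 (gather 9 wool): cobalt=4 wool=9
After 3 (craft beaker): beaker=2 cobalt=4 wool=7
After 4 (craft beaker): beaker=4 cobalt=4 wool=5
After 5 (gather 4 cobalt): beaker=4 cobalt=8 wool=5
After 6 (gather 9 resin): beaker=4 cobalt=8 resin=9 wool=5
After 7 (craft beaker): beaker=6 cobalt=8 resin=9 wool=3
After 8 (craft beaker): beaker=8 cobalt=8 resin=9 wool=1
After 9 (craft axe): axe=3 beaker=8 cobalt=8 resin=5 wool=1
After 10 (craft axe): axe=6 beaker=8 cobalt=8 resin=1 wool=1
After 11 (gather 4 resin): axe=6 beaker=8 cobalt=8 resin=5 wool=1
After 12 (craft axe): axe=9 beaker=8 cobalt=8 resin=1 wool=1
After 13 (gather 4 resin): axe=9 beaker=8 cobalt=8 resin=5 wool=1
After 14 (craft axe): axe=12 beaker=8 cobalt=8 resin=1 wool=1
After 15 (gather 10 wool): axe=12 beaker=8 cobalt=8 resin=1 wool=11
After 16 (craft beaker): axe=12 beaker=10 cobalt=8 resin=1 wool=9
After 17 (consume 2 beaker): axe=12 beaker=8 cobalt=8 resin=1 wool=9
After 18 (craft beaker): axe=12 beaker=10 cobalt=8 resin=1 wool=7
After 19 (craft beaker): axe=12 beaker=12 cobalt=8 resin=1 wool=5
After 20 (gather 2 cobalt): axe=12 beaker=12 cobalt=10 resin=1 wool=5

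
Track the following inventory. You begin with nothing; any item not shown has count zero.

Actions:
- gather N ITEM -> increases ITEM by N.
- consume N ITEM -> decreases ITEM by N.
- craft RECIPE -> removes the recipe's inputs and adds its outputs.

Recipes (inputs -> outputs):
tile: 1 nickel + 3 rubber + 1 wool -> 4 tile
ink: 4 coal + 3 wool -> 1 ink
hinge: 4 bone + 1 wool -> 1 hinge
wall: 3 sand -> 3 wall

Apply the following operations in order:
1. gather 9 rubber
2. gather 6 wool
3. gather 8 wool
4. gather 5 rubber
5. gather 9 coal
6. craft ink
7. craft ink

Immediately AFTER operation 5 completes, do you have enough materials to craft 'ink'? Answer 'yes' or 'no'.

Answer: yes

Derivation:
After 1 (gather 9 rubber): rubber=9
After 2 (gather 6 wool): rubber=9 wool=6
After 3 (gather 8 wool): rubber=9 wool=14
After 4 (gather 5 rubber): rubber=14 wool=14
After 5 (gather 9 coal): coal=9 rubber=14 wool=14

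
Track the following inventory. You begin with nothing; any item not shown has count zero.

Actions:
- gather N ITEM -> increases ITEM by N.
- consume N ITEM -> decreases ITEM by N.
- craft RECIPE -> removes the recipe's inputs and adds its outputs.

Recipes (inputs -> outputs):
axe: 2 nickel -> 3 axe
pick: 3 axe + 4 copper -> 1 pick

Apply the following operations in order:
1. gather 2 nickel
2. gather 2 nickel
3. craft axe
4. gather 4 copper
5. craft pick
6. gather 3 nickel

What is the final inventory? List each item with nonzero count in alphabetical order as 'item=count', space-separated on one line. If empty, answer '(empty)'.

Answer: nickel=5 pick=1

Derivation:
After 1 (gather 2 nickel): nickel=2
After 2 (gather 2 nickel): nickel=4
After 3 (craft axe): axe=3 nickel=2
After 4 (gather 4 copper): axe=3 copper=4 nickel=2
After 5 (craft pick): nickel=2 pick=1
After 6 (gather 3 nickel): nickel=5 pick=1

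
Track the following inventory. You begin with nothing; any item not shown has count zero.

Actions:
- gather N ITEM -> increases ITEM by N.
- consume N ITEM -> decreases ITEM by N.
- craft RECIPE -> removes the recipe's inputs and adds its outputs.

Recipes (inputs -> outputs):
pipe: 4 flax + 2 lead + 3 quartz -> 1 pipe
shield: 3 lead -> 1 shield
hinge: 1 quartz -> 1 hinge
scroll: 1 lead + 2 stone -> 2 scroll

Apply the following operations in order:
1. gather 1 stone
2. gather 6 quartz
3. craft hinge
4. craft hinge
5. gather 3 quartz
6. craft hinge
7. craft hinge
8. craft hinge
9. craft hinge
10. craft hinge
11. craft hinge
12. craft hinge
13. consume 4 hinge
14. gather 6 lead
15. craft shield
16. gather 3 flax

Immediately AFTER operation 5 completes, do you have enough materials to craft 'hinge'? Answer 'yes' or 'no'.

Answer: yes

Derivation:
After 1 (gather 1 stone): stone=1
After 2 (gather 6 quartz): quartz=6 stone=1
After 3 (craft hinge): hinge=1 quartz=5 stone=1
After 4 (craft hinge): hinge=2 quartz=4 stone=1
After 5 (gather 3 quartz): hinge=2 quartz=7 stone=1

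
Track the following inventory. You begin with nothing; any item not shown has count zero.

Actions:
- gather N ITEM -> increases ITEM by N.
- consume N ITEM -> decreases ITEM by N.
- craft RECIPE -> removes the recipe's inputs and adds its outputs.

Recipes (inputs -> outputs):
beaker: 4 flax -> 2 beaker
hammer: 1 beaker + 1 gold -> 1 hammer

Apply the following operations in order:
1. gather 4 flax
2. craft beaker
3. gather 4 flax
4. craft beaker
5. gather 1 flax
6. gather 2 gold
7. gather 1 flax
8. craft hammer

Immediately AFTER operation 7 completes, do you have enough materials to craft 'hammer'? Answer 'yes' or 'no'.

After 1 (gather 4 flax): flax=4
After 2 (craft beaker): beaker=2
After 3 (gather 4 flax): beaker=2 flax=4
After 4 (craft beaker): beaker=4
After 5 (gather 1 flax): beaker=4 flax=1
After 6 (gather 2 gold): beaker=4 flax=1 gold=2
After 7 (gather 1 flax): beaker=4 flax=2 gold=2

Answer: yes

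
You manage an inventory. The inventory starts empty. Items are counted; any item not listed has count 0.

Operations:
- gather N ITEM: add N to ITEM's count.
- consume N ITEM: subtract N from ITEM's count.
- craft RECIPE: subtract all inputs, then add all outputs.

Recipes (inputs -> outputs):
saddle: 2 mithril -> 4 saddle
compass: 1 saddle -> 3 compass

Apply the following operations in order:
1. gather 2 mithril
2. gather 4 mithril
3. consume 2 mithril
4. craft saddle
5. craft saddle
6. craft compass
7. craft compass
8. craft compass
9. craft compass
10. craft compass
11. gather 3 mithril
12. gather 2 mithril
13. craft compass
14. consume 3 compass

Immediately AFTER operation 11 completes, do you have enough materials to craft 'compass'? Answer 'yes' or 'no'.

After 1 (gather 2 mithril): mithril=2
After 2 (gather 4 mithril): mithril=6
After 3 (consume 2 mithril): mithril=4
After 4 (craft saddle): mithril=2 saddle=4
After 5 (craft saddle): saddle=8
After 6 (craft compass): compass=3 saddle=7
After 7 (craft compass): compass=6 saddle=6
After 8 (craft compass): compass=9 saddle=5
After 9 (craft compass): compass=12 saddle=4
After 10 (craft compass): compass=15 saddle=3
After 11 (gather 3 mithril): compass=15 mithril=3 saddle=3

Answer: yes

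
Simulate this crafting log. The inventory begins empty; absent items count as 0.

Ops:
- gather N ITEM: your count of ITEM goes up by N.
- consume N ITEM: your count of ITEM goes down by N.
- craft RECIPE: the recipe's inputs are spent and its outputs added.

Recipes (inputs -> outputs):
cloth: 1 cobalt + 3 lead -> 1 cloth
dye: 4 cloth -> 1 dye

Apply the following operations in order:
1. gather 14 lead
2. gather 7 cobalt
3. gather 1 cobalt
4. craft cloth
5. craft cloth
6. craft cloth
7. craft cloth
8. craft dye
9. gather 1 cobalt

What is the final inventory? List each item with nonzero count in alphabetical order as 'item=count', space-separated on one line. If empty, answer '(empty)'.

After 1 (gather 14 lead): lead=14
After 2 (gather 7 cobalt): cobalt=7 lead=14
After 3 (gather 1 cobalt): cobalt=8 lead=14
After 4 (craft cloth): cloth=1 cobalt=7 lead=11
After 5 (craft cloth): cloth=2 cobalt=6 lead=8
After 6 (craft cloth): cloth=3 cobalt=5 lead=5
After 7 (craft cloth): cloth=4 cobalt=4 lead=2
After 8 (craft dye): cobalt=4 dye=1 lead=2
After 9 (gather 1 cobalt): cobalt=5 dye=1 lead=2

Answer: cobalt=5 dye=1 lead=2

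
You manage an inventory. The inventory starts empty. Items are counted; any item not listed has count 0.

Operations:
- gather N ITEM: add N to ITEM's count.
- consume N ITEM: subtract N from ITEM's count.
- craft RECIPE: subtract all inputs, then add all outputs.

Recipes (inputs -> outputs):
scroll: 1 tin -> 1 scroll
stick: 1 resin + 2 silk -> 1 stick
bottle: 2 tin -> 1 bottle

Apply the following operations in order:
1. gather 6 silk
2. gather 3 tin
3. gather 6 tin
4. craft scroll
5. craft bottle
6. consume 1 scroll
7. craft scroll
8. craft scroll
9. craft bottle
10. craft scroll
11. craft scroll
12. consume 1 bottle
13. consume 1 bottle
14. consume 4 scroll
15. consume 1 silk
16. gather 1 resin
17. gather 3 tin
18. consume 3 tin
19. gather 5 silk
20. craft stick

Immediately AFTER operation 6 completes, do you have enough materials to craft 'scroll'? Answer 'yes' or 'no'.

After 1 (gather 6 silk): silk=6
After 2 (gather 3 tin): silk=6 tin=3
After 3 (gather 6 tin): silk=6 tin=9
After 4 (craft scroll): scroll=1 silk=6 tin=8
After 5 (craft bottle): bottle=1 scroll=1 silk=6 tin=6
After 6 (consume 1 scroll): bottle=1 silk=6 tin=6

Answer: yes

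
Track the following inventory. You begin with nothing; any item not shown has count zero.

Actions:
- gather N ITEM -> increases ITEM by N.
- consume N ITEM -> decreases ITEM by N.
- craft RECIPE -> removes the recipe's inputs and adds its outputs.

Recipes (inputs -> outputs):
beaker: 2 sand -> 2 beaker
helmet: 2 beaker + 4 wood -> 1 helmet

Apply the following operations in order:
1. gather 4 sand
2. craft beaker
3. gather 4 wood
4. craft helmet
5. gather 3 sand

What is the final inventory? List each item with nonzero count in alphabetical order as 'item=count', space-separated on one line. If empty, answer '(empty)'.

Answer: helmet=1 sand=5

Derivation:
After 1 (gather 4 sand): sand=4
After 2 (craft beaker): beaker=2 sand=2
After 3 (gather 4 wood): beaker=2 sand=2 wood=4
After 4 (craft helmet): helmet=1 sand=2
After 5 (gather 3 sand): helmet=1 sand=5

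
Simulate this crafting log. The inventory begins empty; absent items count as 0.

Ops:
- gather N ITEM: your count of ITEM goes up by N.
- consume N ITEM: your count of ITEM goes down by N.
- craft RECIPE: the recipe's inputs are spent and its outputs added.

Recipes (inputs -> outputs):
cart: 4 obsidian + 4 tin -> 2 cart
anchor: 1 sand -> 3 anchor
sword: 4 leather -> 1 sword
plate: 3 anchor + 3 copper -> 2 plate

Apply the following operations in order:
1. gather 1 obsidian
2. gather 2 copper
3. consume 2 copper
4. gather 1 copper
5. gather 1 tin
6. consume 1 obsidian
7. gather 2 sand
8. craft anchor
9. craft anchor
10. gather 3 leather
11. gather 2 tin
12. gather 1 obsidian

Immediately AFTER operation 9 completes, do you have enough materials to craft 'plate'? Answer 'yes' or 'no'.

Answer: no

Derivation:
After 1 (gather 1 obsidian): obsidian=1
After 2 (gather 2 copper): copper=2 obsidian=1
After 3 (consume 2 copper): obsidian=1
After 4 (gather 1 copper): copper=1 obsidian=1
After 5 (gather 1 tin): copper=1 obsidian=1 tin=1
After 6 (consume 1 obsidian): copper=1 tin=1
After 7 (gather 2 sand): copper=1 sand=2 tin=1
After 8 (craft anchor): anchor=3 copper=1 sand=1 tin=1
After 9 (craft anchor): anchor=6 copper=1 tin=1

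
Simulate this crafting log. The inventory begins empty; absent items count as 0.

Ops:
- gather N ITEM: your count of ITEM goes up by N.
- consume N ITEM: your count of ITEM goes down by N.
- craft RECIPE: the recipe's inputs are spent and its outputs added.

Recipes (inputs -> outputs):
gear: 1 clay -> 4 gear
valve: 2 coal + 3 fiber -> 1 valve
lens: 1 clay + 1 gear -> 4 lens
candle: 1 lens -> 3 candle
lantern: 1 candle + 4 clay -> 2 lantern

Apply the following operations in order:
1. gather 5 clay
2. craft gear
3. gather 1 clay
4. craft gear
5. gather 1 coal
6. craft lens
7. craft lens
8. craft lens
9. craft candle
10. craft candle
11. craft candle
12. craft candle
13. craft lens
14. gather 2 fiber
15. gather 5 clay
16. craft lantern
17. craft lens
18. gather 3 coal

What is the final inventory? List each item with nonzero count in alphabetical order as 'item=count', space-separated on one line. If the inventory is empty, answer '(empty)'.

After 1 (gather 5 clay): clay=5
After 2 (craft gear): clay=4 gear=4
After 3 (gather 1 clay): clay=5 gear=4
After 4 (craft gear): clay=4 gear=8
After 5 (gather 1 coal): clay=4 coal=1 gear=8
After 6 (craft lens): clay=3 coal=1 gear=7 lens=4
After 7 (craft lens): clay=2 coal=1 gear=6 lens=8
After 8 (craft lens): clay=1 coal=1 gear=5 lens=12
After 9 (craft candle): candle=3 clay=1 coal=1 gear=5 lens=11
After 10 (craft candle): candle=6 clay=1 coal=1 gear=5 lens=10
After 11 (craft candle): candle=9 clay=1 coal=1 gear=5 lens=9
After 12 (craft candle): candle=12 clay=1 coal=1 gear=5 lens=8
After 13 (craft lens): candle=12 coal=1 gear=4 lens=12
After 14 (gather 2 fiber): candle=12 coal=1 fiber=2 gear=4 lens=12
After 15 (gather 5 clay): candle=12 clay=5 coal=1 fiber=2 gear=4 lens=12
After 16 (craft lantern): candle=11 clay=1 coal=1 fiber=2 gear=4 lantern=2 lens=12
After 17 (craft lens): candle=11 coal=1 fiber=2 gear=3 lantern=2 lens=16
After 18 (gather 3 coal): candle=11 coal=4 fiber=2 gear=3 lantern=2 lens=16

Answer: candle=11 coal=4 fiber=2 gear=3 lantern=2 lens=16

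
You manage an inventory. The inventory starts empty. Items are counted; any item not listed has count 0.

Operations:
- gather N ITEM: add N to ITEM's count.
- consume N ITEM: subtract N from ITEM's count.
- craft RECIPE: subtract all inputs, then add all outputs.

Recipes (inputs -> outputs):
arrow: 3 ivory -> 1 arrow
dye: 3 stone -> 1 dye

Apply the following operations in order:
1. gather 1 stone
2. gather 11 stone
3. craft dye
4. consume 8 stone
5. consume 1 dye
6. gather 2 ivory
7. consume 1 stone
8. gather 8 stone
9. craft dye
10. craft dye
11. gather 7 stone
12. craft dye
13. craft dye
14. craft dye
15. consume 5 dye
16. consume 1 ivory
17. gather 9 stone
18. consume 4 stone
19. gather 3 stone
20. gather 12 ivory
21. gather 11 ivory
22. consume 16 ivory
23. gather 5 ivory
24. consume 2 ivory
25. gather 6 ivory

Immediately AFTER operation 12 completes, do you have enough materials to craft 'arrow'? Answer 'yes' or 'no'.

Answer: no

Derivation:
After 1 (gather 1 stone): stone=1
After 2 (gather 11 stone): stone=12
After 3 (craft dye): dye=1 stone=9
After 4 (consume 8 stone): dye=1 stone=1
After 5 (consume 1 dye): stone=1
After 6 (gather 2 ivory): ivory=2 stone=1
After 7 (consume 1 stone): ivory=2
After 8 (gather 8 stone): ivory=2 stone=8
After 9 (craft dye): dye=1 ivory=2 stone=5
After 10 (craft dye): dye=2 ivory=2 stone=2
After 11 (gather 7 stone): dye=2 ivory=2 stone=9
After 12 (craft dye): dye=3 ivory=2 stone=6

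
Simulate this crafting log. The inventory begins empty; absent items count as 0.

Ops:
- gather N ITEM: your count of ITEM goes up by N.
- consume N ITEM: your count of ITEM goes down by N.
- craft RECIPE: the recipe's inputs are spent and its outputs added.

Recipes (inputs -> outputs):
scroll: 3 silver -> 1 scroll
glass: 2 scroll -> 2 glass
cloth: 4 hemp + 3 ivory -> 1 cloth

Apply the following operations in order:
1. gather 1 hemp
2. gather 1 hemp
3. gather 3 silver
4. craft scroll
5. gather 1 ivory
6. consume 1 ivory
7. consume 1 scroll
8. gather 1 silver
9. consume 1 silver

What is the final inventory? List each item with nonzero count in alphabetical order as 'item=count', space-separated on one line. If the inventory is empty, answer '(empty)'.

After 1 (gather 1 hemp): hemp=1
After 2 (gather 1 hemp): hemp=2
After 3 (gather 3 silver): hemp=2 silver=3
After 4 (craft scroll): hemp=2 scroll=1
After 5 (gather 1 ivory): hemp=2 ivory=1 scroll=1
After 6 (consume 1 ivory): hemp=2 scroll=1
After 7 (consume 1 scroll): hemp=2
After 8 (gather 1 silver): hemp=2 silver=1
After 9 (consume 1 silver): hemp=2

Answer: hemp=2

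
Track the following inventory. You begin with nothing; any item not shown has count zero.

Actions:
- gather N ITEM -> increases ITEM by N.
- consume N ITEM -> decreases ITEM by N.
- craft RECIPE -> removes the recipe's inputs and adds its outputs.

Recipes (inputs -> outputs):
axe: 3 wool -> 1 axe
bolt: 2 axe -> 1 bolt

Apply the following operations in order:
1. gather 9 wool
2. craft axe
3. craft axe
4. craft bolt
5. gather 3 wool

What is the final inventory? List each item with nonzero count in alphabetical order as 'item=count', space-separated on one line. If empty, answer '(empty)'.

Answer: bolt=1 wool=6

Derivation:
After 1 (gather 9 wool): wool=9
After 2 (craft axe): axe=1 wool=6
After 3 (craft axe): axe=2 wool=3
After 4 (craft bolt): bolt=1 wool=3
After 5 (gather 3 wool): bolt=1 wool=6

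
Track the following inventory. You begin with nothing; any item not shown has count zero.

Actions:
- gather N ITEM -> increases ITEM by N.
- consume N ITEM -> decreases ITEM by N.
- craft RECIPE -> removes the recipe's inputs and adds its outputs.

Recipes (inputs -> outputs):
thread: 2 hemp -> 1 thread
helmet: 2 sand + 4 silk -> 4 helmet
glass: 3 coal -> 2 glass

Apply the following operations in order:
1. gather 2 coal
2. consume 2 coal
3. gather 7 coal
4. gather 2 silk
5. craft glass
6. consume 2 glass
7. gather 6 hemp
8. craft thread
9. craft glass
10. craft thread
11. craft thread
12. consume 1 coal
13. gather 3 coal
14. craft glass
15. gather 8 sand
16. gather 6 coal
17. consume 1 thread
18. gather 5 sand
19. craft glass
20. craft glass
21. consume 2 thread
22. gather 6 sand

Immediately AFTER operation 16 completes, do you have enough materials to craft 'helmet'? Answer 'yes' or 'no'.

Answer: no

Derivation:
After 1 (gather 2 coal): coal=2
After 2 (consume 2 coal): (empty)
After 3 (gather 7 coal): coal=7
After 4 (gather 2 silk): coal=7 silk=2
After 5 (craft glass): coal=4 glass=2 silk=2
After 6 (consume 2 glass): coal=4 silk=2
After 7 (gather 6 hemp): coal=4 hemp=6 silk=2
After 8 (craft thread): coal=4 hemp=4 silk=2 thread=1
After 9 (craft glass): coal=1 glass=2 hemp=4 silk=2 thread=1
After 10 (craft thread): coal=1 glass=2 hemp=2 silk=2 thread=2
After 11 (craft thread): coal=1 glass=2 silk=2 thread=3
After 12 (consume 1 coal): glass=2 silk=2 thread=3
After 13 (gather 3 coal): coal=3 glass=2 silk=2 thread=3
After 14 (craft glass): glass=4 silk=2 thread=3
After 15 (gather 8 sand): glass=4 sand=8 silk=2 thread=3
After 16 (gather 6 coal): coal=6 glass=4 sand=8 silk=2 thread=3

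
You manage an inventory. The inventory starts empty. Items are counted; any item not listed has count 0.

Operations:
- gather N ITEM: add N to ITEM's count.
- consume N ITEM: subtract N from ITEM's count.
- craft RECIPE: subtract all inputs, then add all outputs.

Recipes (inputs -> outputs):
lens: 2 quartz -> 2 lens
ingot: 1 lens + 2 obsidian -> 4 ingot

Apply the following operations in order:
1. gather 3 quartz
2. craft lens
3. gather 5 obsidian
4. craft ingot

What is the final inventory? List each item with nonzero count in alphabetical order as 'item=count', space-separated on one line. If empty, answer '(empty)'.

Answer: ingot=4 lens=1 obsidian=3 quartz=1

Derivation:
After 1 (gather 3 quartz): quartz=3
After 2 (craft lens): lens=2 quartz=1
After 3 (gather 5 obsidian): lens=2 obsidian=5 quartz=1
After 4 (craft ingot): ingot=4 lens=1 obsidian=3 quartz=1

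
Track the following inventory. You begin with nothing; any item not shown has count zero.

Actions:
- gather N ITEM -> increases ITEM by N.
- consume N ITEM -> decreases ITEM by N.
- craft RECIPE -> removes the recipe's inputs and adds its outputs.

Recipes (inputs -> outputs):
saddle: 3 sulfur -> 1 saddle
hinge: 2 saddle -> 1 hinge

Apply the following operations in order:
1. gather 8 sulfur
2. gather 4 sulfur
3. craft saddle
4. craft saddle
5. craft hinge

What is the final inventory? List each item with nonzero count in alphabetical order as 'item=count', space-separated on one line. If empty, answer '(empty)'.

After 1 (gather 8 sulfur): sulfur=8
After 2 (gather 4 sulfur): sulfur=12
After 3 (craft saddle): saddle=1 sulfur=9
After 4 (craft saddle): saddle=2 sulfur=6
After 5 (craft hinge): hinge=1 sulfur=6

Answer: hinge=1 sulfur=6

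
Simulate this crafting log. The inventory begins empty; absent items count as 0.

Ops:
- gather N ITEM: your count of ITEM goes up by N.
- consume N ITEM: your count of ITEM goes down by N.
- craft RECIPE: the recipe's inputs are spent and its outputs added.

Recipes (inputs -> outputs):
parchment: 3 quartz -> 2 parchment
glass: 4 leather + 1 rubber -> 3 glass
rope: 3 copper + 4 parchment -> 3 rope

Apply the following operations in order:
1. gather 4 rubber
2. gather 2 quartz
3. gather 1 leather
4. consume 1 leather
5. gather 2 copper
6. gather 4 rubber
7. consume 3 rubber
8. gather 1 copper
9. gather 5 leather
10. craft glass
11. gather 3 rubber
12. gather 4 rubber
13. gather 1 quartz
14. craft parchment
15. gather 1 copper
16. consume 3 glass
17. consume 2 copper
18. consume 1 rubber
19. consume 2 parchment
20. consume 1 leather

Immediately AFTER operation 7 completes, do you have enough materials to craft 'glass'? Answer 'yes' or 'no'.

After 1 (gather 4 rubber): rubber=4
After 2 (gather 2 quartz): quartz=2 rubber=4
After 3 (gather 1 leather): leather=1 quartz=2 rubber=4
After 4 (consume 1 leather): quartz=2 rubber=4
After 5 (gather 2 copper): copper=2 quartz=2 rubber=4
After 6 (gather 4 rubber): copper=2 quartz=2 rubber=8
After 7 (consume 3 rubber): copper=2 quartz=2 rubber=5

Answer: no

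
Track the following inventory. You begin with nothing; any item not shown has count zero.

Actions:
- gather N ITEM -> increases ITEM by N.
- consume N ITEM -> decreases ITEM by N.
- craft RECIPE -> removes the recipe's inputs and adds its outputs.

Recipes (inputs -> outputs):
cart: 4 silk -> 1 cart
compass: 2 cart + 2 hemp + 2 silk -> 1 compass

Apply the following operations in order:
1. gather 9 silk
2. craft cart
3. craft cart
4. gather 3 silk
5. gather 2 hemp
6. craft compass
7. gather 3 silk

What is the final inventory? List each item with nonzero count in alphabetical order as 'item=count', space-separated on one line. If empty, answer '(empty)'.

Answer: compass=1 silk=5

Derivation:
After 1 (gather 9 silk): silk=9
After 2 (craft cart): cart=1 silk=5
After 3 (craft cart): cart=2 silk=1
After 4 (gather 3 silk): cart=2 silk=4
After 5 (gather 2 hemp): cart=2 hemp=2 silk=4
After 6 (craft compass): compass=1 silk=2
After 7 (gather 3 silk): compass=1 silk=5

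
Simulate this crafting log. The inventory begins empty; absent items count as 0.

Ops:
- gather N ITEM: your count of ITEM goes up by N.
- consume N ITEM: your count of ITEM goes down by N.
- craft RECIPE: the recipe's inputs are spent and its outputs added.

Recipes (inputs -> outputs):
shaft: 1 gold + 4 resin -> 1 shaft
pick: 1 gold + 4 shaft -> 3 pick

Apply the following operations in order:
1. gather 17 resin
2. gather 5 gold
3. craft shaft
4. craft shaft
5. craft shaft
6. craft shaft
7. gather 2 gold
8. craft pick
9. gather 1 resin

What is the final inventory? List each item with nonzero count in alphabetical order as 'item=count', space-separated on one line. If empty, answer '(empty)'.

After 1 (gather 17 resin): resin=17
After 2 (gather 5 gold): gold=5 resin=17
After 3 (craft shaft): gold=4 resin=13 shaft=1
After 4 (craft shaft): gold=3 resin=9 shaft=2
After 5 (craft shaft): gold=2 resin=5 shaft=3
After 6 (craft shaft): gold=1 resin=1 shaft=4
After 7 (gather 2 gold): gold=3 resin=1 shaft=4
After 8 (craft pick): gold=2 pick=3 resin=1
After 9 (gather 1 resin): gold=2 pick=3 resin=2

Answer: gold=2 pick=3 resin=2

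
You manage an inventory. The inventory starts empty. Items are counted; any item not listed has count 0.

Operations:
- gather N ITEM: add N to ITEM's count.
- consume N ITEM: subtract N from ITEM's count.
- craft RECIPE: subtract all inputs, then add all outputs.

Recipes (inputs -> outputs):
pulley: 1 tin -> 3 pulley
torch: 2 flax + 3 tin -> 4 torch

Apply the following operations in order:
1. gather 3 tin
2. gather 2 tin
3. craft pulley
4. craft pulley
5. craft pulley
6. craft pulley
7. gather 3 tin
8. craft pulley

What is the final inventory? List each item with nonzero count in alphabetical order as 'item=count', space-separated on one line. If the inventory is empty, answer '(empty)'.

Answer: pulley=15 tin=3

Derivation:
After 1 (gather 3 tin): tin=3
After 2 (gather 2 tin): tin=5
After 3 (craft pulley): pulley=3 tin=4
After 4 (craft pulley): pulley=6 tin=3
After 5 (craft pulley): pulley=9 tin=2
After 6 (craft pulley): pulley=12 tin=1
After 7 (gather 3 tin): pulley=12 tin=4
After 8 (craft pulley): pulley=15 tin=3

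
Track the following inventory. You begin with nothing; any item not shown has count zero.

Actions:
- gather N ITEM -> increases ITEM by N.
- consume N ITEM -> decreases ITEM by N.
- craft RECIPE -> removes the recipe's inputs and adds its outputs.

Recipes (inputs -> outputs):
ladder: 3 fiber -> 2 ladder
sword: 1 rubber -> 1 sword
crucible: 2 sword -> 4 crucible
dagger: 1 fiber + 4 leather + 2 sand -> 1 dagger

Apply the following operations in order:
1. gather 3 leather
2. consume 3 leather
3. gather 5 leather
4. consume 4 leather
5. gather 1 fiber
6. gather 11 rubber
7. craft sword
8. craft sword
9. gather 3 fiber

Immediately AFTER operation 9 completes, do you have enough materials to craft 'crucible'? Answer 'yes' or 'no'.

After 1 (gather 3 leather): leather=3
After 2 (consume 3 leather): (empty)
After 3 (gather 5 leather): leather=5
After 4 (consume 4 leather): leather=1
After 5 (gather 1 fiber): fiber=1 leather=1
After 6 (gather 11 rubber): fiber=1 leather=1 rubber=11
After 7 (craft sword): fiber=1 leather=1 rubber=10 sword=1
After 8 (craft sword): fiber=1 leather=1 rubber=9 sword=2
After 9 (gather 3 fiber): fiber=4 leather=1 rubber=9 sword=2

Answer: yes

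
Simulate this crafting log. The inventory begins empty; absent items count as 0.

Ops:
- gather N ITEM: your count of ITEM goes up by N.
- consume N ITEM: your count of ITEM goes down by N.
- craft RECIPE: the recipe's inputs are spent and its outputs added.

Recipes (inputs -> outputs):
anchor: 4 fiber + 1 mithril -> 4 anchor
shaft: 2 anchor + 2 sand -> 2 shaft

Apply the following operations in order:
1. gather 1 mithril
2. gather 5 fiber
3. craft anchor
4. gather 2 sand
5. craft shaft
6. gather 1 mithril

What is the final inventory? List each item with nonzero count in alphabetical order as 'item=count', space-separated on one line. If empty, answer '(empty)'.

After 1 (gather 1 mithril): mithril=1
After 2 (gather 5 fiber): fiber=5 mithril=1
After 3 (craft anchor): anchor=4 fiber=1
After 4 (gather 2 sand): anchor=4 fiber=1 sand=2
After 5 (craft shaft): anchor=2 fiber=1 shaft=2
After 6 (gather 1 mithril): anchor=2 fiber=1 mithril=1 shaft=2

Answer: anchor=2 fiber=1 mithril=1 shaft=2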